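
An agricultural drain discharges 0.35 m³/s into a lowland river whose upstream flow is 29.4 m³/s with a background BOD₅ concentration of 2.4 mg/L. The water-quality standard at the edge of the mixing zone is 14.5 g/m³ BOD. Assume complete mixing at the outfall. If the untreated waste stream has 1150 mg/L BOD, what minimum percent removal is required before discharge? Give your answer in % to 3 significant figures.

Mass balance: 14.5·29.75 = 0.35·Cₑ + 29.4·2.4.
Cₑ = (431.4 − 70.56) / 0.35 = 1031 mg/L.
Required removal = 1 − 1031/1150 = 10.36 %.

10.4 %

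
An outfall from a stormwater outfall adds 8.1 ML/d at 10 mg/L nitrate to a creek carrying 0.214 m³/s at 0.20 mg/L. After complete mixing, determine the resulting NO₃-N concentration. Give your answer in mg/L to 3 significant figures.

3.19 mg/L

8.1 ML/d = 0.09375 m³/s.
Flow-weighted mixing gives C = (0.09375·10 + 0.214·0.2) / (0.09375 + 0.214) = 0.9803/0.3077 = 3.185 mg/L.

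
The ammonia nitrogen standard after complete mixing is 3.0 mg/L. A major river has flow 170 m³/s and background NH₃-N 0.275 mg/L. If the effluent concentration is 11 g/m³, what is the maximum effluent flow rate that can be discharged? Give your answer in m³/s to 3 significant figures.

Mass balance at complete mixing: C_std·(Q_w + Q_r) = Q_w·C_e + Q_r·C_b.
Rearranging, Q_w = Q_r·(C_std − C_b)/(C_e − C_std) = 170·(3 − 0.275) / (11 − 3) = 57.91 m³/s.

57.9 m³/s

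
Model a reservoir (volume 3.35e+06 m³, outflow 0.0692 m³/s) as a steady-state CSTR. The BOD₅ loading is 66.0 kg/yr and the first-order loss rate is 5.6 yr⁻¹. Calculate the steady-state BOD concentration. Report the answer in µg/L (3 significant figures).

3.15 µg/L

Outflow Q = 0.0692 m³/s × 3.156e+07 s/yr = 2.184e+06 m³/yr.
Steady-state CSTR mass balance: W = Q·C + k·V·C, so C = W/(Q + kV).
Q + kV = 2.184e+06 + 5.6·3.35e+06 = 2.094e+07 m³/yr.
C = 66.0/2.094e+07 = 3.151e-06 kg/m³ = 0.003151 mg/L = 3.151 µg/L.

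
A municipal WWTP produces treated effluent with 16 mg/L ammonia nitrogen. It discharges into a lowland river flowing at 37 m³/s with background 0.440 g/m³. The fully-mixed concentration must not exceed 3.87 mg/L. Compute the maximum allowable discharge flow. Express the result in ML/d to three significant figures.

Mass balance at complete mixing: C_std·(Q_w + Q_r) = Q_w·C_e + Q_r·C_b.
Rearranging, Q_w = Q_r·(C_std − C_b)/(C_e − C_std) = 37·(3.87 − 0.44) / (16 − 3.87) = 10.46 m³/s.
= 904 ML/d.

904 ML/d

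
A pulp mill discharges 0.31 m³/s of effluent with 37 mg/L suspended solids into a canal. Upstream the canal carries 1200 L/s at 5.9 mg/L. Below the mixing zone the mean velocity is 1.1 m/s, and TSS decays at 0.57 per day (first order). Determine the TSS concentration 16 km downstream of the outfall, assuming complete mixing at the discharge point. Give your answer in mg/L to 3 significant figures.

1200 L/s = 1.2 m³/s.
After complete mixing, C₀ = (0.31·37 + 1.2·5.9) / 1.51 = 12.28 mg/L.
Travel time t = 1.6e+04 m / 1.1 m/s = 1.455e+04 s = 0.1684 d.
C = 12.28·exp(−0.57·0.1684) = 12.28·0.9085 = 11.16 mg/L.

11.2 mg/L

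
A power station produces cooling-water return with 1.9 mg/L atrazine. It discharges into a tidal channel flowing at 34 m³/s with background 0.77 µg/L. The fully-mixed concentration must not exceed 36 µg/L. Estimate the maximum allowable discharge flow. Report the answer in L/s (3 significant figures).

643 L/s

0.77 µg/L = 0.00077 mg/L.
36 µg/L = 0.036 mg/L.
Mass balance at complete mixing: C_std·(Q_w + Q_r) = Q_w·C_e + Q_r·C_b.
Rearranging, Q_w = Q_r·(C_std − C_b)/(C_e − C_std) = 34·(0.036 − 0.00077) / (1.9 − 0.036) = 0.6426 m³/s.
= 642.6 L/s.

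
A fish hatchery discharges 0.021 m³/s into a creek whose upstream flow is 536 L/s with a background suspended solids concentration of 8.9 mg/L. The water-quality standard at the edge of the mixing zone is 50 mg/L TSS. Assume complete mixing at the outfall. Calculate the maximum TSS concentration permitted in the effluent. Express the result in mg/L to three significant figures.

1100 mg/L

536 L/s = 0.536 m³/s.
Mass balance: 50·0.557 = 0.021·Cₑ + 0.536·8.9.
Cₑ = (27.85 − 4.77) / 0.021 = 1099 mg/L.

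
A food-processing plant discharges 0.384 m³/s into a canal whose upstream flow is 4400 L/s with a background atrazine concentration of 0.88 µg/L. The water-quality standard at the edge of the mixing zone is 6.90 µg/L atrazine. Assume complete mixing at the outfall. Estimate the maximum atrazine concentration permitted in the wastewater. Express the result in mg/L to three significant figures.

0.0759 mg/L

4400 L/s = 4.4 m³/s.
0.88 µg/L = 0.00088 mg/L.
6.90 µg/L = 0.0069 mg/L.
Mass balance: 0.0069·4.784 = 0.384·Cₑ + 4.4·0.00088.
Cₑ = (0.03301 − 0.003872) / 0.384 = 0.07588 mg/L.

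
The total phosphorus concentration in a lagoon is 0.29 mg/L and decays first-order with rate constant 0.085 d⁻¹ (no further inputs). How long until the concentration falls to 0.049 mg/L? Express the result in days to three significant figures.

t = ln(C₀/C)/k = ln(0.29/0.049)/0.085 = 1.778/0.085 = 20.92 d.

20.9 d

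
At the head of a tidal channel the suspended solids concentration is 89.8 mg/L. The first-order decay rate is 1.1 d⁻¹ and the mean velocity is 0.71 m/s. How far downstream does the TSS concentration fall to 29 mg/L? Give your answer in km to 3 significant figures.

From C = C₀·e^(−kt), t = ln(C₀/C)/k = ln(89.8/29)/1.1 = 1.13/1.1 = 1.028 d.
Distance = v·t = 0.71 m/s × 8.878e+04 s = 6.303e+04 m = 63.03 km.

63.0 km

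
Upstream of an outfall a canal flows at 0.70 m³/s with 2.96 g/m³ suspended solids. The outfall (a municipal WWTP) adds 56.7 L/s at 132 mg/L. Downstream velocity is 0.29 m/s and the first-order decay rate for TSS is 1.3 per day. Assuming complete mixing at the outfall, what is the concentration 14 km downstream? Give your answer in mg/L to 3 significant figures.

6.11 mg/L

56.7 L/s = 0.0567 m³/s.
After complete mixing, C₀ = (0.0567·132 + 0.7·2.96) / 0.7567 = 12.63 mg/L.
Travel time t = 1.4e+04 m / 0.29 m/s = 4.828e+04 s = 0.5587 d.
C = 12.63·exp(−1.3·0.5587) = 12.63·0.4837 = 6.108 mg/L.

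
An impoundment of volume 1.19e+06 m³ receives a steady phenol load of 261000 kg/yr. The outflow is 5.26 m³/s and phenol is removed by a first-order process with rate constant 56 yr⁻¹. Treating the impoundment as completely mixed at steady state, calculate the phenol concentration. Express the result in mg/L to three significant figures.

1.12 mg/L

Outflow Q = 5.26 m³/s × 3.156e+07 s/yr = 1.66e+08 m³/yr.
Steady-state CSTR mass balance: W = Q·C + k·V·C, so C = W/(Q + kV).
Q + kV = 1.66e+08 + 56·1.19e+06 = 2.326e+08 m³/yr.
C = 261000/2.326e+08 = 0.001122 kg/m³ = 1.122 mg/L.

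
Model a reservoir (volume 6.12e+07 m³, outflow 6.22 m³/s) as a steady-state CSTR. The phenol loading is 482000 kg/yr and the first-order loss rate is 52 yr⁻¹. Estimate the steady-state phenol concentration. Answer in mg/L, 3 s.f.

Outflow Q = 6.22 m³/s × 3.156e+07 s/yr = 1.963e+08 m³/yr.
Steady-state CSTR mass balance: W = Q·C + k·V·C, so C = W/(Q + kV).
Q + kV = 1.963e+08 + 52·6.12e+07 = 3.379e+09 m³/yr.
C = 482000/3.379e+09 = 0.0001427 kg/m³ = 0.1427 mg/L.

0.143 mg/L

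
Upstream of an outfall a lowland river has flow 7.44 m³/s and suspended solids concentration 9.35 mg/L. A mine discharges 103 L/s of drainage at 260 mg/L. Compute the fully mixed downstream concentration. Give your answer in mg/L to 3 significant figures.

103 L/s = 0.103 m³/s.
Flow-weighted mixing gives C = (0.103·260 + 7.44·9.35) / (0.103 + 7.44) = 96.34/7.543 = 12.77 mg/L.

12.8 mg/L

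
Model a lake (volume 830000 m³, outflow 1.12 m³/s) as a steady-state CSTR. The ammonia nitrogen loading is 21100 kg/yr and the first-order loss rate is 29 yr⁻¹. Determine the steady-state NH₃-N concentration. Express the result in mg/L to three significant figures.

0.355 mg/L

Outflow Q = 1.12 m³/s × 3.156e+07 s/yr = 3.534e+07 m³/yr.
Steady-state CSTR mass balance: W = Q·C + k·V·C, so C = W/(Q + kV).
Q + kV = 3.534e+07 + 29·830000 = 5.941e+07 m³/yr.
C = 21100/5.941e+07 = 0.0003551 kg/m³ = 0.3551 mg/L.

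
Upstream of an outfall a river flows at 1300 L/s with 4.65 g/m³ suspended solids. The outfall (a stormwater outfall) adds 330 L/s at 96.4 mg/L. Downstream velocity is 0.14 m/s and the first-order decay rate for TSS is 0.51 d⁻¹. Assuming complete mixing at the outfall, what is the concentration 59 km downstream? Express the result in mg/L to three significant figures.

1.93 mg/L

330 L/s = 0.33 m³/s.
1300 L/s = 1.3 m³/s.
After complete mixing, C₀ = (0.33·96.4 + 1.3·4.65) / 1.63 = 23.23 mg/L.
Travel time t = 5.9e+04 m / 0.14 m/s = 4.214e+05 s = 4.878 d.
C = 23.23·exp(−0.51·4.878) = 23.23·0.08311 = 1.93 mg/L.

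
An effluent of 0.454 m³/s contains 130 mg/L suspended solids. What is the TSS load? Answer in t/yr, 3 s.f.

Mass flux = Q·C = 0.454 m³/s × 130 g/m³ = 59.02 g/s.
= 59.02 g/s × 31.56 = 1863 t/yr.

1860 t/yr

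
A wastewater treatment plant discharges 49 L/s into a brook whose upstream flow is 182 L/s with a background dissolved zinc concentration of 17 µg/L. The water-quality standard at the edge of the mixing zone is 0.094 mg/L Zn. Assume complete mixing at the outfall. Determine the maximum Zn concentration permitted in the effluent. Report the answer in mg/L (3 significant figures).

0.380 mg/L

49 L/s = 0.049 m³/s.
182 L/s = 0.182 m³/s.
17 µg/L = 0.017 mg/L.
Mass balance: 0.094·0.231 = 0.049·Cₑ + 0.182·0.017.
Cₑ = (0.02171 − 0.003094) / 0.049 = 0.38 mg/L.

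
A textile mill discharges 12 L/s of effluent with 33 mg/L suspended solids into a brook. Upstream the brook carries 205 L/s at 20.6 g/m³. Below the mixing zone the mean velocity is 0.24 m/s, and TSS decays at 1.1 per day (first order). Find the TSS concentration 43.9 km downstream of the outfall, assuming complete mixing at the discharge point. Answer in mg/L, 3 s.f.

2.07 mg/L

12 L/s = 0.012 m³/s.
205 L/s = 0.205 m³/s.
After complete mixing, C₀ = (0.012·33 + 0.205·20.6) / 0.217 = 21.29 mg/L.
Travel time t = 4.39e+04 m / 0.24 m/s = 1.829e+05 s = 2.117 d.
C = 21.29·exp(−1.1·2.117) = 21.29·0.09741 = 2.073 mg/L.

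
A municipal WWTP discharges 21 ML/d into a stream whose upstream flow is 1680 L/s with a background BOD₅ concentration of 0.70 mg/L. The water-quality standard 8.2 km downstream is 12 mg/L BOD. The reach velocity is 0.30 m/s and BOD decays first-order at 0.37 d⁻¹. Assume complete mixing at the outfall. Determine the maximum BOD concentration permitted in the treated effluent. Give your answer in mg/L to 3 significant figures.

102 mg/L

21 ML/d = 0.2431 m³/s.
1680 L/s = 1.68 m³/s.
Travel time to the compliance point: t = 8200/0.30 = 2.733e+04 s = 0.3164 d; decay factor exp(−0.37·0.3164) = 0.8895.
So the concentration just after mixing may be at most 12/0.8895 = 13.49 mg/L.
Mass balance: 13.49·1.923 = 0.2431·Cₑ + 1.68·0.7.
Cₑ = (25.94 − 1.176) / 0.2431 = 101.9 mg/L.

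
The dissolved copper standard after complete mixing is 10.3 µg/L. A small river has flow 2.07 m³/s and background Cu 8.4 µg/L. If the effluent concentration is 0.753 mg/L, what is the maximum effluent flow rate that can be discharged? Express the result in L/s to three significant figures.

5.30 L/s

8.4 µg/L = 0.0084 mg/L.
10.3 µg/L = 0.0103 mg/L.
Mass balance at complete mixing: C_std·(Q_w + Q_r) = Q_w·C_e + Q_r·C_b.
Rearranging, Q_w = Q_r·(C_std − C_b)/(C_e − C_std) = 2.07·(0.0103 − 0.0084) / (0.753 − 0.0103) = 0.005296 m³/s.
= 5.296 L/s.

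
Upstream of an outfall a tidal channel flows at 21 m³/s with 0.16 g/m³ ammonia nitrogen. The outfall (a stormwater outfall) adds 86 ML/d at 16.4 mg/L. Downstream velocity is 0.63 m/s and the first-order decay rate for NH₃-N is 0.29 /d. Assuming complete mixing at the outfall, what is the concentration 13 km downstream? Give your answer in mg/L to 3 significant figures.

0.835 mg/L

86 ML/d = 0.9954 m³/s.
After complete mixing, C₀ = (0.9954·16.4 + 21·0.16) / 22 = 0.8949 mg/L.
Travel time t = 1.3e+04 m / 0.63 m/s = 2.063e+04 s = 0.2388 d.
C = 0.8949·exp(−0.29·0.2388) = 0.8949·0.9331 = 0.835 mg/L.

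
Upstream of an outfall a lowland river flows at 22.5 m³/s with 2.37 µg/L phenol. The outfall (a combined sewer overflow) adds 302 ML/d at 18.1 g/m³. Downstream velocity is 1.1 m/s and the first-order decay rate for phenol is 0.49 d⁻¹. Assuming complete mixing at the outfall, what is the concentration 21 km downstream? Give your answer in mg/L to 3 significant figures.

2.19 mg/L

302 ML/d = 3.495 m³/s.
2.37 µg/L = 0.00237 mg/L.
After complete mixing, C₀ = (3.495·18.1 + 22.5·0.00237) / 26 = 2.436 mg/L.
Travel time t = 2.1e+04 m / 1.1 m/s = 1.909e+04 s = 0.221 d.
C = 2.436·exp(−0.49·0.221) = 2.436·0.8974 = 2.186 mg/L.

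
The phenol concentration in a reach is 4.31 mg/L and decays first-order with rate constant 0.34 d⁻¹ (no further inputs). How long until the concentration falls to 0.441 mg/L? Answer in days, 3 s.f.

6.70 d

t = ln(C₀/C)/k = ln(4.31/0.441)/0.34 = 2.28/0.34 = 6.705 d.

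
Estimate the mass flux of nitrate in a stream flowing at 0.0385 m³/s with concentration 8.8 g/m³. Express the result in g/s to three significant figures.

Mass flux = Q·C = 0.0385 m³/s × 8.8 g/m³ = 0.3388 g/s.

0.339 g/s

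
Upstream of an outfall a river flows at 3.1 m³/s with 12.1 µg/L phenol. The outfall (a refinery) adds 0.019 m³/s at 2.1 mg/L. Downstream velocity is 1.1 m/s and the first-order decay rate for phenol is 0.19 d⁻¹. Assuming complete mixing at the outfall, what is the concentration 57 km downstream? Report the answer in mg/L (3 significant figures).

0.0221 mg/L

12.1 µg/L = 0.0121 mg/L.
After complete mixing, C₀ = (0.019·2.1 + 3.1·0.0121) / 3.119 = 0.02482 mg/L.
Travel time t = 5.7e+04 m / 1.1 m/s = 5.182e+04 s = 0.5997 d.
C = 0.02482·exp(−0.19·0.5997) = 0.02482·0.8923 = 0.02215 mg/L.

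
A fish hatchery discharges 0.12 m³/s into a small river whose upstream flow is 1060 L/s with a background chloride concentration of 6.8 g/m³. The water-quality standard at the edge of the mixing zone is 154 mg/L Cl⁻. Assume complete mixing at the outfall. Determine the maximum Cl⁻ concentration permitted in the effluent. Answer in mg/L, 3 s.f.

1450 mg/L

1060 L/s = 1.06 m³/s.
Mass balance: 154·1.18 = 0.12·Cₑ + 1.06·6.8.
Cₑ = (181.7 − 7.208) / 0.12 = 1454 mg/L.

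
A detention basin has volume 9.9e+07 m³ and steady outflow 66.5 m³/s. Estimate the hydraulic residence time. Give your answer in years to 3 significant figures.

Q = 66.5 m³/s × 3.156e+07 s/yr = 2.099e+09 m³/yr.
Hydraulic residence time τ = V/Q = 9.9e+07/2.099e+09 = 0.04717 yr.

0.0472 yr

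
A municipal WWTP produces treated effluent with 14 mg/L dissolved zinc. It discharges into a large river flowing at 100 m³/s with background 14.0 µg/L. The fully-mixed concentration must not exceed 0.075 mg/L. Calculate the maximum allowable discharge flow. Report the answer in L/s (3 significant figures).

438 L/s

14.0 µg/L = 0.014 mg/L.
Mass balance at complete mixing: C_std·(Q_w + Q_r) = Q_w·C_e + Q_r·C_b.
Rearranging, Q_w = Q_r·(C_std − C_b)/(C_e − C_std) = 100·(0.075 − 0.014) / (14 − 0.075) = 0.4381 m³/s.
= 438.1 L/s.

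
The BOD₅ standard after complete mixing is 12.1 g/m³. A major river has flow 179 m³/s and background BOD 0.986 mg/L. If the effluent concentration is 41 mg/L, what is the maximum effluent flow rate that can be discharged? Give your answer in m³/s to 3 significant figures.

68.8 m³/s

Mass balance at complete mixing: C_std·(Q_w + Q_r) = Q_w·C_e + Q_r·C_b.
Rearranging, Q_w = Q_r·(C_std − C_b)/(C_e − C_std) = 179·(12.1 − 0.986) / (41 − 12.1) = 68.84 m³/s.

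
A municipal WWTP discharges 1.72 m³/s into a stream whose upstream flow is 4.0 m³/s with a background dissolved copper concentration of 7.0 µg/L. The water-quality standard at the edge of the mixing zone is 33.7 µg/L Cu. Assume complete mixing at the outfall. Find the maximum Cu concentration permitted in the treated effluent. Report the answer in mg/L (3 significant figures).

0.0958 mg/L

7.0 µg/L = 0.007 mg/L.
33.7 µg/L = 0.0337 mg/L.
Mass balance: 0.0337·5.72 = 1.72·Cₑ + 4·0.007.
Cₑ = (0.1928 − 0.028) / 1.72 = 0.09579 mg/L.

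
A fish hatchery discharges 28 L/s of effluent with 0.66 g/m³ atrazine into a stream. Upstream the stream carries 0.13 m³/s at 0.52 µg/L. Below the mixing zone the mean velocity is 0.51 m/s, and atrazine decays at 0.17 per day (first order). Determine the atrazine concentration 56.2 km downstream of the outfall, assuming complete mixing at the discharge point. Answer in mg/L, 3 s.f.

28 L/s = 0.028 m³/s.
0.52 µg/L = 0.00052 mg/L.
After complete mixing, C₀ = (0.028·0.66 + 0.13·0.00052) / 0.158 = 0.1174 mg/L.
Travel time t = 5.62e+04 m / 0.51 m/s = 1.102e+05 s = 1.275 d.
C = 0.1174·exp(−0.17·1.275) = 0.1174·0.8051 = 0.09451 mg/L.

0.0945 mg/L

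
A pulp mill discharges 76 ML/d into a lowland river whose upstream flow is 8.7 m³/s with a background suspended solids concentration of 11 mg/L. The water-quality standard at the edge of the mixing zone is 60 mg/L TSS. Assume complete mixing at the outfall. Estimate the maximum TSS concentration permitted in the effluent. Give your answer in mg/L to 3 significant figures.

545 mg/L

76 ML/d = 0.8796 m³/s.
Mass balance: 60·9.58 = 0.8796·Cₑ + 8.7·11.
Cₑ = (574.8 − 95.7) / 0.8796 = 544.6 mg/L.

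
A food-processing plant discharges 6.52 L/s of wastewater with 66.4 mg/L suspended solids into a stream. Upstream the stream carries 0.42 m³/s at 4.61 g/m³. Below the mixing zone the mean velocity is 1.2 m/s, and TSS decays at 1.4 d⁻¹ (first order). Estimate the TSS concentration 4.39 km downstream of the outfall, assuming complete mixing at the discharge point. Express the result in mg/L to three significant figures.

5.23 mg/L

6.52 L/s = 0.00652 m³/s.
After complete mixing, C₀ = (0.00652·66.4 + 0.42·4.61) / 0.4265 = 5.555 mg/L.
Travel time t = 4390 m / 1.2 m/s = 3658 s = 0.04234 d.
C = 5.555·exp(−1.4·0.04234) = 5.555·0.9424 = 5.235 mg/L.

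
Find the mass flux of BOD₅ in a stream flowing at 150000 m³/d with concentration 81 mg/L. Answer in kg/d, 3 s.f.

12200 kg/d

150000 m³/d = 1.736 m³/s.
Mass flux = Q·C = 1.736 m³/s × 81 g/m³ = 140.6 g/s.
= 140.6 g/s × 86.4 = 1.215e+04 kg/d.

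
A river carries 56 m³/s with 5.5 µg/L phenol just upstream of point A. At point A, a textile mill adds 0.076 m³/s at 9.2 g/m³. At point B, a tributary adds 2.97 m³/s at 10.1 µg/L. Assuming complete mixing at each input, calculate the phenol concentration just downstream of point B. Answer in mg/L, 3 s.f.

0.0176 mg/L

5.5 µg/L = 0.0055 mg/L.
After input A: C = (56·0.0055 + 0.076·9.2) / 56.08 = 0.01796 mg/L.
10.1 µg/L = 0.0101 mg/L.
After input B: C = (56.08·0.01796 + 2.97·0.0101) / 59.05 = 0.01757 mg/L.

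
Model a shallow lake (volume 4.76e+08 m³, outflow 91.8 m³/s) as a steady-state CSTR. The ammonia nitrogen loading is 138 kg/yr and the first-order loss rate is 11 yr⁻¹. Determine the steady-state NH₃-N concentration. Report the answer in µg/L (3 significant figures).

Outflow Q = 91.8 m³/s × 3.156e+07 s/yr = 2.897e+09 m³/yr.
Steady-state CSTR mass balance: W = Q·C + k·V·C, so C = W/(Q + kV).
Q + kV = 2.897e+09 + 11·4.76e+08 = 8.133e+09 m³/yr.
C = 138/8.133e+09 = 1.697e-08 kg/m³ = 1.697e-05 mg/L = 0.01697 µg/L.

0.0170 µg/L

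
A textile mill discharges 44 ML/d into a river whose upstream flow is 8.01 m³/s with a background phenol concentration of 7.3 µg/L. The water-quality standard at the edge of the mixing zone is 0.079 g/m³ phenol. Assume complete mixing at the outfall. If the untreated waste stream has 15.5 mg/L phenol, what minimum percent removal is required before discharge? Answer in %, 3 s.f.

92.2 %

44 ML/d = 0.5093 m³/s.
7.3 µg/L = 0.0073 mg/L.
Mass balance: 0.079·8.519 = 0.5093·Cₑ + 8.01·0.0073.
Cₑ = (0.673 − 0.05847) / 0.5093 = 1.207 mg/L.
Required removal = 1 − 1.207/15.5 = 92.21 %.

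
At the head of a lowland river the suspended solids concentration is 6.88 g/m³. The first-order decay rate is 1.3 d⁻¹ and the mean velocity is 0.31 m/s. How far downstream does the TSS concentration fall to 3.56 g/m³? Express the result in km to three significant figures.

13.6 km

From C = C₀·e^(−kt), t = ln(C₀/C)/k = ln(6.88/3.56)/1.3 = 0.6589/1.3 = 0.5068 d.
Distance = v·t = 0.31 m/s × 4.379e+04 s = 1.357e+04 m = 13.57 km.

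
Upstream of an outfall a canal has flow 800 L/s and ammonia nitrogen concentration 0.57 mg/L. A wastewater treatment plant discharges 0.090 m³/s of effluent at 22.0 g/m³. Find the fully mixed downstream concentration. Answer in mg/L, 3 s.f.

2.74 mg/L

800 L/s = 0.8 m³/s.
Flow-weighted mixing gives C = (0.09·22 + 0.8·0.57) / (0.09 + 0.8) = 2.436/0.89 = 2.737 mg/L.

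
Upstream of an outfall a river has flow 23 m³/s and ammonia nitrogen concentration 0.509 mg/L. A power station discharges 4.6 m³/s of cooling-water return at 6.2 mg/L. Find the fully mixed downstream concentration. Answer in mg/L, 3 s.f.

1.46 mg/L

Conservation of mass across the mixing zone: C = (4.6·6.2 + 23·0.509) / (4.6 + 23) = 40.23/27.6 = 1.458 mg/L.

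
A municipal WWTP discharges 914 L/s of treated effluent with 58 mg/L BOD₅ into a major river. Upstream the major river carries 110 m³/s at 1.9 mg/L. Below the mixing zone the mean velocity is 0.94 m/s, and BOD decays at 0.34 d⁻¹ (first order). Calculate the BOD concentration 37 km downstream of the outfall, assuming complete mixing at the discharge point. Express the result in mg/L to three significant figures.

2.02 mg/L

914 L/s = 0.914 m³/s.
After complete mixing, C₀ = (0.914·58 + 110·1.9) / 110.9 = 2.362 mg/L.
Travel time t = 3.7e+04 m / 0.94 m/s = 3.936e+04 s = 0.4556 d.
C = 2.362·exp(−0.34·0.4556) = 2.362·0.8565 = 2.023 mg/L.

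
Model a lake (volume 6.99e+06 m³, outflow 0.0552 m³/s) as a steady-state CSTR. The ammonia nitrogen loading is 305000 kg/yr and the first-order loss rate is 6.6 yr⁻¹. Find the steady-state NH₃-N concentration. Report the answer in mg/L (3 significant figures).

Outflow Q = 0.0552 m³/s × 3.156e+07 s/yr = 1.742e+06 m³/yr.
Steady-state CSTR mass balance: W = Q·C + k·V·C, so C = W/(Q + kV).
Q + kV = 1.742e+06 + 6.6·6.99e+06 = 4.788e+07 m³/yr.
C = 305000/4.788e+07 = 0.006371 kg/m³ = 6.371 mg/L.

6.37 mg/L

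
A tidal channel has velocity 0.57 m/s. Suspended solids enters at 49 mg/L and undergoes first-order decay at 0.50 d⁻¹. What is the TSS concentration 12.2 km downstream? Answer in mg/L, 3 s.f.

Travel time t = 12.2 km / 0.57 m/s = 1.22e+04/0.57 = 2.14e+04 s = 0.2477 d.
First-order decay: C = 49·exp(−0.50·0.2477) = 49·0.8835 = 43.29 mg/L.

43.3 mg/L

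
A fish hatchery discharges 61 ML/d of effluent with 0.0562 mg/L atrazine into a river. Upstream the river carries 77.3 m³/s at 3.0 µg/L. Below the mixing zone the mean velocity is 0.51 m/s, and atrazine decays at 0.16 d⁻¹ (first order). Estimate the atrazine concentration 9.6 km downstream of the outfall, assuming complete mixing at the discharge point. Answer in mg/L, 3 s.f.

0.00336 mg/L

61 ML/d = 0.706 m³/s.
3.0 µg/L = 0.003 mg/L.
After complete mixing, C₀ = (0.706·0.0562 + 77.3·0.003) / 78.01 = 0.003482 mg/L.
Travel time t = 9600 m / 0.51 m/s = 1.882e+04 s = 0.2179 d.
C = 0.003482·exp(−0.16·0.2179) = 0.003482·0.9657 = 0.003362 mg/L.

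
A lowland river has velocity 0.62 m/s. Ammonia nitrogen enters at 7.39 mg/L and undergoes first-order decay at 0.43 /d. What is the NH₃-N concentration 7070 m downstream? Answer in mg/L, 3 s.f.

Travel time t = 7070 m / 0.62 m/s = 7070/0.62 = 1.14e+04 s = 0.132 d.
First-order decay: C = 7.39·exp(−0.43·0.132) = 7.39·0.9448 = 6.982 mg/L.

6.98 mg/L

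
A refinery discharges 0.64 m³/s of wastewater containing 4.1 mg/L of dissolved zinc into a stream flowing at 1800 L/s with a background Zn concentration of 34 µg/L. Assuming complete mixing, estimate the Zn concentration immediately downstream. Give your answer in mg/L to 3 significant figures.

1800 L/s = 1.8 m³/s.
34 µg/L = 0.034 mg/L.
Conservation of mass across the mixing zone: C = (0.64·4.1 + 1.8·0.034) / (0.64 + 1.8) = 2.685/2.44 = 1.1 mg/L.

1.10 mg/L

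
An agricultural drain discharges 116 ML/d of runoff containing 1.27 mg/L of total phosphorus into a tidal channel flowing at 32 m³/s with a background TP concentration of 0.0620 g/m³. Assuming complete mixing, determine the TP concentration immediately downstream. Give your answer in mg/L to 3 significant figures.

0.111 mg/L

116 ML/d = 1.343 m³/s.
By mass balance at complete mixing, C = (1.343·1.27 + 32·0.062) / (1.343 + 32) = 3.689/33.34 = 0.1106 mg/L.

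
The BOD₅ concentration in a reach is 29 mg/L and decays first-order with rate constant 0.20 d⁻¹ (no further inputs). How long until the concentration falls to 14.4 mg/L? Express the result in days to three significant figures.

3.50 d

t = ln(C₀/C)/k = ln(29/14.4)/0.20 = 0.7001/0.20 = 3.5 d.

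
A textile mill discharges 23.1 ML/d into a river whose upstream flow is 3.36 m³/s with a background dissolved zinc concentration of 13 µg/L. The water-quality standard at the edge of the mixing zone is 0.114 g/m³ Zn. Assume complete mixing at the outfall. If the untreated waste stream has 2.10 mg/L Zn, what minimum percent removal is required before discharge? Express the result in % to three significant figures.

23.1 ML/d = 0.2674 m³/s.
13 µg/L = 0.013 mg/L.
Mass balance: 0.114·3.627 = 0.2674·Cₑ + 3.36·0.013.
Cₑ = (0.4135 − 0.04368) / 0.2674 = 1.383 mg/L.
Required removal = 1 − 1.383/2.10 = 34.13 %.

34.1 %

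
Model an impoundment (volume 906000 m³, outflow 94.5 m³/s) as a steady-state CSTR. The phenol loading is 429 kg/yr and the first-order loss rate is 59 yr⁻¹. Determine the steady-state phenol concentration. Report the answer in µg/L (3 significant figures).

Outflow Q = 94.5 m³/s × 3.156e+07 s/yr = 2.982e+09 m³/yr.
Steady-state CSTR mass balance: W = Q·C + k·V·C, so C = W/(Q + kV).
Q + kV = 2.982e+09 + 59·906000 = 3.036e+09 m³/yr.
C = 429/3.036e+09 = 1.413e-07 kg/m³ = 0.0001413 mg/L = 0.1413 µg/L.

0.141 µg/L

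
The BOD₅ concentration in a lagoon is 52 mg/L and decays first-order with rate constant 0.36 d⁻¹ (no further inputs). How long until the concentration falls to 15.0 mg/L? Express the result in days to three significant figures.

3.45 d

t = ln(C₀/C)/k = ln(52/15.0)/0.36 = 1.243/0.36 = 3.453 d.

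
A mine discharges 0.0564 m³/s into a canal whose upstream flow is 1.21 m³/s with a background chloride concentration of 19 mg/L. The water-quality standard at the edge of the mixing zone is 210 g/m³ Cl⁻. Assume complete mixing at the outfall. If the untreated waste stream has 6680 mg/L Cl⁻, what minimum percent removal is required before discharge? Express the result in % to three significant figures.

35.5 %

Mass balance: 210·1.266 = 0.0564·Cₑ + 1.21·19.
Cₑ = (265.9 − 22.99) / 0.0564 = 4308 mg/L.
Required removal = 1 − 4308/6680 = 35.51 %.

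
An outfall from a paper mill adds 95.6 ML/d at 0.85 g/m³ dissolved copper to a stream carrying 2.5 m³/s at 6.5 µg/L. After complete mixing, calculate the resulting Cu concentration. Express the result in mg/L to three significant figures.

95.6 ML/d = 1.106 m³/s.
6.5 µg/L = 0.0065 mg/L.
By mass balance at complete mixing, C = (1.106·0.85 + 2.5·0.0065) / (1.106 + 2.5) = 0.9568/3.606 = 0.2653 mg/L.

0.265 mg/L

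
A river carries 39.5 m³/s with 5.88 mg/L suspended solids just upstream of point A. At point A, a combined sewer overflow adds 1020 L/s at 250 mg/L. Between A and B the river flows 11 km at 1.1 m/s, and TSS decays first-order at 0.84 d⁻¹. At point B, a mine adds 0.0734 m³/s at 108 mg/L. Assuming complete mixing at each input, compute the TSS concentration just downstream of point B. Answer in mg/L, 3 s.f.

1020 L/s = 1.02 m³/s.
After input A: C = (39.5·5.88 + 1.02·250) / 40.52 = 12.03 mg/L.
Over the 11 km reach to input B (t = 1e+04 s = 0.1157 d), decay gives C = 12.03·exp(−0.84·0.1157) = 10.91 mg/L.
After input B: C = (40.52·10.91 + 0.0734·108) / 40.59 = 11.09 mg/L.

11.1 mg/L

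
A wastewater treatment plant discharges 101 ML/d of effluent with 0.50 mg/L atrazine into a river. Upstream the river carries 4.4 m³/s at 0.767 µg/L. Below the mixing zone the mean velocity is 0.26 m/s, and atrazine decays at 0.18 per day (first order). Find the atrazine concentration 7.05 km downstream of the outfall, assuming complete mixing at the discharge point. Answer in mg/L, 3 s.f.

0.0998 mg/L

101 ML/d = 1.169 m³/s.
0.767 µg/L = 0.000767 mg/L.
After complete mixing, C₀ = (1.169·0.5 + 4.4·0.000767) / 5.569 = 0.1056 mg/L.
Travel time t = 7050 m / 0.26 m/s = 2.712e+04 s = 0.3138 d.
C = 0.1056·exp(−0.18·0.3138) = 0.1056·0.9451 = 0.09976 mg/L.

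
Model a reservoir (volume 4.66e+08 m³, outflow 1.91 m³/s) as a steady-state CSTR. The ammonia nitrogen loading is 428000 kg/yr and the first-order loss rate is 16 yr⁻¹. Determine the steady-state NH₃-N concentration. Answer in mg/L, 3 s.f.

Outflow Q = 1.91 m³/s × 3.156e+07 s/yr = 6.028e+07 m³/yr.
Steady-state CSTR mass balance: W = Q·C + k·V·C, so C = W/(Q + kV).
Q + kV = 6.028e+07 + 16·4.66e+08 = 7.516e+09 m³/yr.
C = 428000/7.516e+09 = 5.694e-05 kg/m³ = 0.05694 mg/L.

0.0569 mg/L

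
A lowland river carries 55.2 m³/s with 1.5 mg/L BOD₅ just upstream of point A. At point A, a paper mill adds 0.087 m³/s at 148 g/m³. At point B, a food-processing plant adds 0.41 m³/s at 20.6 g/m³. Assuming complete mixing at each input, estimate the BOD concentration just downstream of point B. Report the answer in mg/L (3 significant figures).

After input A: C = (55.2·1.5 + 0.087·148) / 55.29 = 1.731 mg/L.
After input B: C = (55.29·1.731 + 0.41·20.6) / 55.7 = 1.869 mg/L.

1.87 mg/L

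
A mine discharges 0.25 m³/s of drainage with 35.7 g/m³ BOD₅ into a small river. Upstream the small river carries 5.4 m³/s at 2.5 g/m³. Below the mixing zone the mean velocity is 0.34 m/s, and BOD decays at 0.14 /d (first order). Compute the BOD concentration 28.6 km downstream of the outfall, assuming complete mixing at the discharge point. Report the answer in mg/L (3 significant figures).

3.46 mg/L

After complete mixing, C₀ = (0.25·35.7 + 5.4·2.5) / 5.65 = 3.969 mg/L.
Travel time t = 2.86e+04 m / 0.34 m/s = 8.412e+04 s = 0.9736 d.
C = 3.969·exp(−0.14·0.9736) = 3.969·0.8726 = 3.463 mg/L.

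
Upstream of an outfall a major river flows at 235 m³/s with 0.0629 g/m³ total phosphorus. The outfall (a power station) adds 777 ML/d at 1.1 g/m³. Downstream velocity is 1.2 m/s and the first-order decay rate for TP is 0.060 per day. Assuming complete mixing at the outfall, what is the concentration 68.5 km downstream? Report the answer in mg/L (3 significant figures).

0.0972 mg/L

777 ML/d = 8.993 m³/s.
After complete mixing, C₀ = (8.993·1.1 + 235·0.0629) / 244 = 0.1011 mg/L.
Travel time t = 6.85e+04 m / 1.2 m/s = 5.708e+04 s = 0.6607 d.
C = 0.1011·exp(−0.060·0.6607) = 0.1011·0.9611 = 0.09719 mg/L.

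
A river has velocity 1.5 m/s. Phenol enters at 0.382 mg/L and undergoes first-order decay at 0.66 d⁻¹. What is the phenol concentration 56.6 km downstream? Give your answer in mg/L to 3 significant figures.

0.286 mg/L

Travel time t = 56.6 km / 1.5 m/s = 5.66e+04/1.5 = 3.773e+04 s = 0.4367 d.
First-order decay: C = 0.382·exp(−0.66·0.4367) = 0.382·0.7496 = 0.2863 mg/L.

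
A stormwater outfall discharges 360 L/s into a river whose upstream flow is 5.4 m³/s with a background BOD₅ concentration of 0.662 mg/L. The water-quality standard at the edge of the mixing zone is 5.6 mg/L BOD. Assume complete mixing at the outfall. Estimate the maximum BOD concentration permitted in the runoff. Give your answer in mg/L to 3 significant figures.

360 L/s = 0.36 m³/s.
Mass balance: 5.6·5.76 = 0.36·Cₑ + 5.4·0.662.
Cₑ = (32.26 − 3.575) / 0.36 = 79.67 mg/L.

79.7 mg/L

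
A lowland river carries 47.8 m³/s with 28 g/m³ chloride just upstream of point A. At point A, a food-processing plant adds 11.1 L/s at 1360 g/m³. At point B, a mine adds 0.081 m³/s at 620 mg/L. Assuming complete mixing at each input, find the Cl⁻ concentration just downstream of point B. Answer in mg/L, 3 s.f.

11.1 L/s = 0.0111 m³/s.
After input A: C = (47.8·28 + 0.0111·1360) / 47.81 = 28.31 mg/L.
After input B: C = (47.81·28.31 + 0.081·620) / 47.89 = 29.31 mg/L.

29.3 mg/L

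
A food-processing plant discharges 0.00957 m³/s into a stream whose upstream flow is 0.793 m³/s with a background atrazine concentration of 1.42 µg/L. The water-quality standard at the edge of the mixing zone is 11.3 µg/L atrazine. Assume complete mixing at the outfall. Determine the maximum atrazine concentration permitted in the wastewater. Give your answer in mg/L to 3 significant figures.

0.830 mg/L

1.42 µg/L = 0.00142 mg/L.
11.3 µg/L = 0.0113 mg/L.
Mass balance: 0.0113·0.8026 = 0.00957·Cₑ + 0.793·0.00142.
Cₑ = (0.009069 − 0.001126) / 0.00957 = 0.83 mg/L.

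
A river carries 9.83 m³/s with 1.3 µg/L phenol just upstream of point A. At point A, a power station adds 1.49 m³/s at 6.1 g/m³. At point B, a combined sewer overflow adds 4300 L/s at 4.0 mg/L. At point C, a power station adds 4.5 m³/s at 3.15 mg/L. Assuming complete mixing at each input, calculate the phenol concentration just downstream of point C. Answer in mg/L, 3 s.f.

1.3 µg/L = 0.0013 mg/L.
After input A: C = (9.83·0.0013 + 1.49·6.1) / 11.32 = 0.804 mg/L.
4300 L/s = 4.3 m³/s.
After input B: C = (11.32·0.804 + 4.3·4) / 15.62 = 1.684 mg/L.
After input C: C = (15.62·1.684 + 4.5·3.15) / 20.12 = 2.012 mg/L.

2.01 mg/L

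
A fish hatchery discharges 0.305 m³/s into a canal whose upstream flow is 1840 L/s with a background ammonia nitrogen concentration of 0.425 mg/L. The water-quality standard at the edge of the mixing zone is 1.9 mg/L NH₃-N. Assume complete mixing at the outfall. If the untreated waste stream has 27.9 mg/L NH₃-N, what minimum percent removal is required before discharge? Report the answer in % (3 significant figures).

61.3 %

1840 L/s = 1.84 m³/s.
Mass balance: 1.9·2.145 = 0.305·Cₑ + 1.84·0.425.
Cₑ = (4.075 − 0.782) / 0.305 = 10.8 mg/L.
Required removal = 1 − 10.8/27.9 = 61.3 %.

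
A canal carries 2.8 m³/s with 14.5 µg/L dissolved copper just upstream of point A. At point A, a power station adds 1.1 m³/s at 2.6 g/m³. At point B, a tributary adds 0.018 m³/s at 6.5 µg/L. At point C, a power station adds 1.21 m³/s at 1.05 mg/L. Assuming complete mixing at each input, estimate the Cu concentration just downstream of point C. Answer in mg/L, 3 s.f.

0.813 mg/L

14.5 µg/L = 0.0145 mg/L.
After input A: C = (2.8·0.0145 + 1.1·2.6) / 3.9 = 0.7437 mg/L.
6.5 µg/L = 0.0065 mg/L.
After input B: C = (3.9·0.7437 + 0.018·0.0065) / 3.918 = 0.7404 mg/L.
After input C: C = (3.918·0.7404 + 1.21·1.05) / 5.128 = 0.8134 mg/L.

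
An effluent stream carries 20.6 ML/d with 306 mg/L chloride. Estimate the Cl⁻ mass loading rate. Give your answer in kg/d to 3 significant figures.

20.6 ML/d = 0.2384 m³/s.
Mass flux = Q·C = 0.2384 m³/s × 306 g/m³ = 72.96 g/s.
= 72.96 g/s × 86.4 = 6304 kg/d.

6300 kg/d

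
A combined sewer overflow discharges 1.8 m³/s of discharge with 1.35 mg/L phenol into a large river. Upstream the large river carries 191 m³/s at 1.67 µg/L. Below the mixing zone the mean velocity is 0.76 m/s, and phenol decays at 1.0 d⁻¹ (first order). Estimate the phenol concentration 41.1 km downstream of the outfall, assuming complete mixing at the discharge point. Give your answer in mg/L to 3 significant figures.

0.00762 mg/L

1.67 µg/L = 0.00167 mg/L.
After complete mixing, C₀ = (1.8·1.35 + 191·0.00167) / 192.8 = 0.01426 mg/L.
Travel time t = 4.11e+04 m / 0.76 m/s = 5.408e+04 s = 0.6259 d.
C = 0.01426·exp(−1.0·0.6259) = 0.01426·0.5348 = 0.007625 mg/L.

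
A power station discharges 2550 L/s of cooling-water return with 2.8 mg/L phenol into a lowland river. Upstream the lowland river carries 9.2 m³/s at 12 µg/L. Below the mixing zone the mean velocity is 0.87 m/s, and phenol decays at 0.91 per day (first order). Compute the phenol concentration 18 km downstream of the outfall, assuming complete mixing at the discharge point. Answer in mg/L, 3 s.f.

2550 L/s = 2.55 m³/s.
12 µg/L = 0.012 mg/L.
After complete mixing, C₀ = (2.55·2.8 + 9.2·0.012) / 11.75 = 0.6171 mg/L.
Travel time t = 1.8e+04 m / 0.87 m/s = 2.069e+04 s = 0.2395 d.
C = 0.6171·exp(−0.91·0.2395) = 0.6171·0.8042 = 0.4962 mg/L.

0.496 mg/L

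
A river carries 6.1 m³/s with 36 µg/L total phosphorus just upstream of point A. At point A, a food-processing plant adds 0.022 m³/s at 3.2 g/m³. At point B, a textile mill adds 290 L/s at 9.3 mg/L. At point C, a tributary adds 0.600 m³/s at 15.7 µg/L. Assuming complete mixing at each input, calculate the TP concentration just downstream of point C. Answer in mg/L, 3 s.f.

36 µg/L = 0.036 mg/L.
After input A: C = (6.1·0.036 + 0.022·3.2) / 6.122 = 0.04737 mg/L.
290 L/s = 0.29 m³/s.
After input B: C = (6.122·0.04737 + 0.29·9.3) / 6.412 = 0.4658 mg/L.
15.7 µg/L = 0.0157 mg/L.
After input C: C = (6.412·0.4658 + 0.6·0.0157) / 7.012 = 0.4273 mg/L.

0.427 mg/L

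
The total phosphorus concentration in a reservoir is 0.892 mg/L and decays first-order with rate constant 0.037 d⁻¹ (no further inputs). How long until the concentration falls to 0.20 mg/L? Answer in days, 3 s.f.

t = ln(C₀/C)/k = ln(0.892/0.20)/0.037 = 1.495/0.037 = 40.41 d.

40.4 d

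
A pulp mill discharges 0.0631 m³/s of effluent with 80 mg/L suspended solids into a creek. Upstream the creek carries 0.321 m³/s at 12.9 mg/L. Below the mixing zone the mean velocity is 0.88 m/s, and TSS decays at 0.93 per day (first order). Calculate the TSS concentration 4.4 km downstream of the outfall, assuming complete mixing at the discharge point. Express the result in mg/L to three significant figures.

22.7 mg/L

After complete mixing, C₀ = (0.0631·80 + 0.321·12.9) / 0.3841 = 23.92 mg/L.
Travel time t = 4400 m / 0.88 m/s = 5000 s = 0.05787 d.
C = 23.92·exp(−0.93·0.05787) = 23.92·0.9476 = 22.67 mg/L.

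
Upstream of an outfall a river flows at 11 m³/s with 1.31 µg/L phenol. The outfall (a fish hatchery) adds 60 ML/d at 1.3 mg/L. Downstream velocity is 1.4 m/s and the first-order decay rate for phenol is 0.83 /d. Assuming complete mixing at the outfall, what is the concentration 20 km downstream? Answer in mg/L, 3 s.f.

0.0684 mg/L

60 ML/d = 0.6944 m³/s.
1.31 µg/L = 0.00131 mg/L.
After complete mixing, C₀ = (0.6944·1.3 + 11·0.00131) / 11.69 = 0.07843 mg/L.
Travel time t = 2e+04 m / 1.4 m/s = 1.429e+04 s = 0.1653 d.
C = 0.07843·exp(−0.83·0.1653) = 0.07843·0.8718 = 0.06837 mg/L.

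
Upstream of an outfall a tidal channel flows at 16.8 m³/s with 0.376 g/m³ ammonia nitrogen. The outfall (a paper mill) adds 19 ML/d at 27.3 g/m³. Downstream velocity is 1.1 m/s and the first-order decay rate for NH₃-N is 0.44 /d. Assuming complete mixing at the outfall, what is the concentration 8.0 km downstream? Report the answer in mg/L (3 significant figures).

19 ML/d = 0.2199 m³/s.
After complete mixing, C₀ = (0.2199·27.3 + 16.8·0.376) / 17.02 = 0.7239 mg/L.
Travel time t = 8000 m / 1.1 m/s = 7273 s = 0.08418 d.
C = 0.7239·exp(−0.44·0.08418) = 0.7239·0.9636 = 0.6976 mg/L.

0.698 mg/L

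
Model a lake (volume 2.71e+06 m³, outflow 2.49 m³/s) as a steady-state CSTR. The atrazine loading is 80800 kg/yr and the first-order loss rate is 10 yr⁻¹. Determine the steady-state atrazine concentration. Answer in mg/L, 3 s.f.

Outflow Q = 2.49 m³/s × 3.156e+07 s/yr = 7.858e+07 m³/yr.
Steady-state CSTR mass balance: W = Q·C + k·V·C, so C = W/(Q + kV).
Q + kV = 7.858e+07 + 10·2.71e+06 = 1.057e+08 m³/yr.
C = 80800/1.057e+08 = 0.0007646 kg/m³ = 0.7646 mg/L.

0.765 mg/L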